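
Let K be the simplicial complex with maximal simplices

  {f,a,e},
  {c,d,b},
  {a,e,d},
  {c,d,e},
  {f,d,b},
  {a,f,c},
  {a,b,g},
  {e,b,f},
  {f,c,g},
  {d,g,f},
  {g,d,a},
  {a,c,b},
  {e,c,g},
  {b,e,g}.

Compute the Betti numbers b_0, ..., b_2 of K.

K has 7 vertices, 21 edges, 14 triangles.
rank ∂_0 = 0, rank ∂_1 = 6 ⇒ b_0 = 7 − 0 − 6 = 1; all invariant factors of ∂_1 are 1 so no torsion. So H_0 ≅ Z.
rank ∂_1 = 6, rank ∂_2 = 13 ⇒ b_1 = 21 − 6 − 13 = 2; all invariant factors of ∂_2 are 1 so no torsion. So H_1 ≅ Z^2.
rank ∂_2 = 13, rank ∂_3 = 0 ⇒ b_2 = 14 − 13 − 0 = 1. So H_2 ≅ Z.

b_0 = 1, b_1 = 2, b_2 = 1.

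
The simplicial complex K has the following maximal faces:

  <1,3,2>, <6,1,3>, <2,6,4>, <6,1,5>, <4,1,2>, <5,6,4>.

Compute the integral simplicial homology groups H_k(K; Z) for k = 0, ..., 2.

H_0 = Z,  H_1 = Z,  H_2 = 0.

Take the total order 1 < 2 < 3 < 4 < 5 < 6 on the vertex set. Then K (dimension 2) consists of the simplices:

  0-simplices (6): [1], [2], [3], [4], [5], [6]
  1-simplices (12): [1,2], [1,3], [1,4], [1,5], [1,6], [2,3], [2,4], [2,6], [3,6], [4,5], [4,6], [5,6]
  2-simplices (6): [1,2,3], [1,2,4], [1,3,6], [1,5,6], [2,4,6], [4,5,6]

giving chain groups C_0 ≅ Z^6, C_1 ≅ Z^12, C_2 ≅ Z^6.

∂_1: C_1 → C_0 sends each edge [p,q] (with p < q) to q − p. For instance
  ∂[1,6] = [6] − [1].
This gives a 6×12 integer matrix of rank 5; reducing to Smith normal form yields diagonal entries (1,1,1,1,1).

Boundary ∂_2: C_2 → C_1 sends each 2-simplex [p,q,r] to [q,r] − [p,r] + [p,q]. For instance
  ∂[1,3,6] = [3,6] − [1,6] + [1,3],
  ∂[4,5,6] = [5,6] − [4,6] + [4,5].
As a 12×6 matrix over Z this has rank 6, with invariant factors (1,1,1,1,1,1).

Computing H_k = (kernel of ∂_k) / (image of ∂_{k+1}):

  H_0: rank C_0 − rank ∂_1 = 6 − 5 = 1, and the invariant factors of ∂_1 are all 1, so H_0 ≅ Z.
  H_1: rank ker ∂_1 − rank ∂_2 = (12 − 5) − 6 = 1, and the invariant factors of ∂_2 are all 1, so H_1 ≅ Z.
  H_2: rank ker ∂_2 − rank ∂_3 = (6 − 6) − 0 = 0, and there is no ∂_3, so H_2 ≅ 0.

As a check, the Euler characteristic is 6 − 12 + 6 = 0, which agrees with 1 − 1 + 0 = 0.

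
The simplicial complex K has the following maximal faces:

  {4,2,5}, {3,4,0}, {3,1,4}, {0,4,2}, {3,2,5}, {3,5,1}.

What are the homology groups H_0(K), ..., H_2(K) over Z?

Order the vertices as 0 < 1 < 2 < 3 < 4 < 5. Listing each simplex with vertices in this order, K has dimension 2 with simplices:

  0-simplices (6): [0], [1], [2], [3], [4], [5]
  1-simplices (12): [0,2], [0,3], [0,4], [1,3], [1,4], [1,5], [2,3], [2,4], [2,5], [3,4], [3,5], [4,5]
  2-simplices (6): [0,2,4], [0,3,4], [1,3,4], [1,3,5], [2,3,5], [2,4,5]

giving chain groups C_0 ≅ Z^6, C_1 ≅ Z^12, C_2 ≅ Z^6.

Boundary ∂_1: C_1 → C_0 is given by ∂[p,q] = [q] − [p]. For instance
  ∂[0,4] = [4] − [0].
This gives a 6×12 integer matrix of rank 5; reducing to Smith normal form yields diagonal entries (1,1,1,1,1).

Boundary ∂_2: C_2 → C_1 maps a triangle to the signed sum of its edges. For instance
  ∂[0,3,4] = [3,4] − [0,4] + [0,3],
  ∂[1,3,4] = [3,4] − [1,4] + [1,3].
As a 12×6 matrix over Z this has rank 6, with invariant factors (1,1,1,1,1,1).

From H_k ≅ ker(∂_k) / im(∂_{k+1}) we obtain:

  H_0: rank C_0 − rank ∂_1 = 6 − 5 = 1, and the invariant factors of ∂_1 are all 1, so H_0 ≅ Z.
  H_1: rank ker ∂_1 − rank ∂_2 = (12 − 5) − 6 = 1, and the invariant factors of ∂_2 are all 1, so H_1 ≅ Z.
  H_2: rank ker ∂_2 − rank ∂_3 = (6 − 6) − 0 = 0, and there is no ∂_3, so H_2 ≅ 0.

As a check, the Euler characteristic is 6 − 12 + 6 = 0, which agrees with 1 − 1 + 0 = 0.

H_0 = Z,  H_1 = Z,  H_2 = 0.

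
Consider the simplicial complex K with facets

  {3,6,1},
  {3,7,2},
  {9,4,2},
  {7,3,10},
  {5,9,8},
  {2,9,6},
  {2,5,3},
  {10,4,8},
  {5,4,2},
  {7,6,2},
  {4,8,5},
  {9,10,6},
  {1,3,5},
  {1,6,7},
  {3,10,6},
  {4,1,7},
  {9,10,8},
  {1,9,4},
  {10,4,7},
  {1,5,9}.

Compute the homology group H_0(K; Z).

Order the vertices as 1 < 2 < 3 < 4 < 5 < 6 < 7 < 8 < 9 < 10. Listing each simplex with vertices in this order, K has dimension 2 with simplices:

  0-simplices (10): [1], [2], [3], [4], [5], [6], [7], [8], [9], [10]
  1-simplices (30): (30 of them)
  2-simplices (20): (20 of them)

so the chain groups are C_0 ≅ Z^10, C_1 ≅ Z^30, C_2 ≅ Z^20.

Boundary ∂_1: C_1 → C_0 sends each edge [p,q] (with p < q) to q − p. For instance
  ∂[9,10] = [10] − [9].
This gives a 10×30 integer matrix of rank 9; reducing to Smith normal form yields diagonal entries (1,1,1,1,1,1,1,1,1).

Boundary ∂_2: C_2 → C_1 sends each 2-simplex [p,q,r] to [q,r] − [p,r] + [p,q]. For instance
  ∂[3,6,10] = [6,10] − [3,10] + [3,6],
  ∂[2,6,7] = [6,7] − [2,7] + [2,6].
As a 30×20 matrix over Z this has rank 20, with invariant factors (1,1,1,1,1,1,1,1,1,1,1,1,1,1,1,1,1,1,1,2).

Reading off H_k = ker ∂_k / im ∂_{k+1}:

  H_0: rank C_0 − rank ∂_1 = 10 − 9 = 1, and the invariant factors of ∂_1 are all 1, so H_0 = Z.

H_0 = Z.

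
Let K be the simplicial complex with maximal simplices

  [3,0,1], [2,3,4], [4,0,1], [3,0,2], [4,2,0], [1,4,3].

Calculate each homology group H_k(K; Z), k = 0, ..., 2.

Fix the vertex order 0 < 1 < 2 < 3 < 4 and write every simplex with vertices in increasing order. Then dim K = 2 and the simplices of K are:

  0-simplices (5): [0], [1], [2], [3], [4]
  1-simplices (9): [0,1], [0,2], [0,3], [0,4], [1,3], [1,4], [2,3], [2,4], [3,4]
  2-simplices (6): [0,1,3], [0,1,4], [0,2,3], [0,2,4], [1,3,4], [2,3,4]

Hence C_0 ≅ Z^5, C_1 ≅ Z^9, C_2 ≅ Z^6.

Boundary ∂_1: C_1 → C_0 is given by ∂[p,q] = [q] − [p]. For instance
  ∂[0,3] = [3] − [0].
This gives a 5×9 integer matrix of rank 4; reducing to Smith normal form yields diagonal entries (1,1,1,1).

The boundary map ∂_2: C_2 → C_1 maps a triangle to the signed sum of its edges. For instance
  ∂[1,3,4] = [3,4] − [1,4] + [1,3],
  ∂[0,1,3] = [1,3] − [0,3] + [0,1].
The 9×6 boundary matrix has rank 5 and Smith normal form diag(1,1,1,1,1).

Reading off H_k = ker ∂_k / im ∂_{k+1}:

  H_0: rank C_0 − rank ∂_1 = 5 − 4 = 1, and the invariant factors of ∂_1 are all 1, so H_0 = Z.
  H_1: rank ker ∂_1 − rank ∂_2 = (9 − 4) − 5 = 0, and the invariant factors of ∂_2 are all 1, so H_1 = 0.
  H_2: rank ker ∂_2 − rank ∂_3 = (6 − 5) − 0 = 1, and there is no ∂_3, so H_2 = Z.

(K is a triangulation of the 2-sphere S^2.)

H_0 ≅ Z,  H_1 = 0,  H_2 ≅ Z.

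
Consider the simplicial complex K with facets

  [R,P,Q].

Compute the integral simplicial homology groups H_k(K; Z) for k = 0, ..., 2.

Order the vertices as P < Q < R. Listing each simplex with vertices in this order, K has dimension 2 with simplices:

  0-simplices (3): P, Q, R
  1-simplices (3): PQ, PR, QR
  2-simplices (1): PQR

giving chain groups C_0 ≅ Z^3, C_1 ≅ Z^3, C_2 ≅ Z^1.

The boundary map ∂_1: C_1 → C_0 sends each edge [p,q] (with p < q) to q − p. For instance
  ∂QR = R − Q.
As a 3×3 matrix over Z this has rank 2, with invariant factors (1,1).

∂_2: C_2 → C_1 acts by ∂[p,q,r] = [q,r] − [p,r] + [p,q]. For instance
  ∂PQR = QR − PR + PQ.
The resulting 3×1 matrix has rank 1, and its Smith normal form has invariant factors (1).

From H_k ≅ ker(∂_k) / im(∂_{k+1}) we obtain:

  H_0: rank C_0 − rank ∂_1 = 3 − 2 = 1, and the invariant factors of ∂_1 are all 1, so H_0 ≅ Z.
  H_1: rank ker ∂_1 − rank ∂_2 = (3 − 2) − 1 = 0, and the invariant factors of ∂_2 are all 1, so H_1 ≅ 0.
  H_2: rank ker ∂_2 − rank ∂_3 = (1 − 1) − 0 = 0, and there is no ∂_3, so H_2 ≅ 0.

(K is a triangulation of the 2-simplex.)

H_0 = Z,  H_1 = 0,  H_2 = 0.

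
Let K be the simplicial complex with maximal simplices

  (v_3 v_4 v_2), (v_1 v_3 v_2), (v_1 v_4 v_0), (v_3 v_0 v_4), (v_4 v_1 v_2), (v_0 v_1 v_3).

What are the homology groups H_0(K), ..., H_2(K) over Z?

Fix the vertex order v_0 < v_1 < v_2 < v_3 < v_4 and write every simplex with vertices in increasing order. Then dim K = 2 and the simplices of K are:

  0-simplices (5): [v_0], [v_1], [v_2], [v_3], [v_4]
  1-simplices (9): [v_0,v_1], [v_0,v_3], [v_0,v_4], [v_1,v_2], [v_1,v_3], [v_1,v_4], [v_2,v_3], [v_2,v_4], [v_3,v_4]
  2-simplices (6): [v_0,v_1,v_3], [v_0,v_1,v_4], [v_0,v_3,v_4], [v_1,v_2,v_3], [v_1,v_2,v_4], [v_2,v_3,v_4]

giving chain groups C_0 ≅ Z^5, C_1 ≅ Z^9, C_2 ≅ Z^6.

∂_1: C_1 → C_0 maps an edge to its endpoints' difference, ∂[p,q] = q − p.
The resulting 5×9 matrix has rank 4, and its Smith normal form has invariant factors (1,1,1,1).

∂_2: C_2 → C_1 maps a triangle to the signed sum of its edges. For instance
  ∂[v_1,v_2,v_4] = [v_2,v_4] − [v_1,v_4] + [v_1,v_2],
  ∂[v_0,v_1,v_4] = [v_1,v_4] − [v_0,v_4] + [v_0,v_1].
The resulting 9×6 matrix has rank 5, and its Smith normal form has invariant factors (1,1,1,1,1).

Reading off H_k = ker ∂_k / im ∂_{k+1}:

  H_0: rank C_0 − rank ∂_1 = 5 − 4 = 1, and the invariant factors of ∂_1 are all 1, so H_0 ≅ Z.
  H_1: rank ker ∂_1 − rank ∂_2 = (9 − 4) − 5 = 0, and the invariant factors of ∂_2 are all 1, so H_1 ≅ 0.
  H_2: rank ker ∂_2 − rank ∂_3 = (6 − 5) − 0 = 1, and there is no ∂_3, so H_2 ≅ Z.

H_0 ≅ Z,  H_1 = 0,  H_2 ≅ Z.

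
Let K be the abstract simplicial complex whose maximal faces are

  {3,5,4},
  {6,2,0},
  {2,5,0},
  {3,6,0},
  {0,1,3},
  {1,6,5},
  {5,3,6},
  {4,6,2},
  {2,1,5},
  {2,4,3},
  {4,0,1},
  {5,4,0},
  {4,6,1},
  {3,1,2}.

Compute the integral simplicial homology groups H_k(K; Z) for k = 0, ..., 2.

H_0 = Z,  H_1 = Z^2,  H_2 = Z.

Take the total order 0 < 1 < 2 < 3 < 4 < 5 < 6 on the vertex set. Then K (dimension 2) consists of the simplices:

  0-simplices (7): [0], [1], [2], [3], [4], [5], [6]
  1-simplices (21): [0,1], [0,2], [0,3], [0,4], [0,5], [0,6], [1,2], [1,3], [1,4], [1,5], [1,6], [2,3], [2,4], [2,5], [2,6], [3,4], [3,5], [3,6], [4,5], [4,6], [5,6]
  2-simplices (14): [0,1,3], [0,1,4], [0,2,5], [0,2,6], [0,3,6], [0,4,5], [1,2,3], [1,2,5], [1,4,6], [1,5,6], [2,3,4], [2,4,6], [3,4,5], [3,5,6]

giving chain groups C_0 ≅ Z^7, C_1 ≅ Z^21, C_2 ≅ Z^14.

Boundary ∂_1: C_1 → C_0 maps an edge to its endpoints' difference, ∂[p,q] = q − p.
As a 7×21 matrix over Z this has rank 6, with invariant factors (1,1,1,1,1,1).

∂_2: C_2 → C_1 acts by ∂[p,q,r] = [q,r] − [p,r] + [p,q]. For instance
  ∂[0,2,6] = [2,6] − [0,6] + [0,2],
  ∂[3,5,6] = [5,6] − [3,6] + [3,5].
This gives a 21×14 integer matrix of rank 13; reducing to Smith normal form yields diagonal entries (1,1,1,1,1,1,1,1,1,1,1,1,1).

Computing H_k = (kernel of ∂_k) / (image of ∂_{k+1}):

  H_0: rank C_0 − rank ∂_1 = 7 − 6 = 1, and the invariant factors of ∂_1 are all 1, so H_0 = Z.
  H_1: rank ker ∂_1 − rank ∂_2 = (21 − 6) − 13 = 2, and the invariant factors of ∂_2 are all 1, so H_1 = Z^2.
  H_2: rank ker ∂_2 − rank ∂_3 = (14 − 13) − 0 = 1, and there is no ∂_3, so H_2 = Z.

As a check, the Euler characteristic is 7 − 21 + 14 = 0, which agrees with 1 − 2 + 1 = 0.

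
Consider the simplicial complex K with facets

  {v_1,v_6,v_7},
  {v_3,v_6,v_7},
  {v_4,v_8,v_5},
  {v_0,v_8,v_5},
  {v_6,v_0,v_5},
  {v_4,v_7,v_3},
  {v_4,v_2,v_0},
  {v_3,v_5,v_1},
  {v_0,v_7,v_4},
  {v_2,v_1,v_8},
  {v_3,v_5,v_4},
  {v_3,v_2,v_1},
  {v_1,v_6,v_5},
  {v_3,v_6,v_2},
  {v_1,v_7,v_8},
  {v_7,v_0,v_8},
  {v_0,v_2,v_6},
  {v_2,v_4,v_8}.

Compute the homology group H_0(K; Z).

Fix the vertex order v_0 < v_1 < v_2 < v_3 < v_4 < v_5 < v_6 < v_7 < v_8 and write every simplex with vertices in increasing order. Then dim K = 2 and the simplices of K are:

  0-simplices (9): [v_0], [v_1], [v_2], [v_3], [v_4], [v_5], [v_6], [v_7], [v_8]
  1-simplices (27): (27 of them)
  2-simplices (18): (18 of them)

so the chain groups are C_0 ≅ Z^9, C_1 ≅ Z^27, C_2 ≅ Z^18.

∂_1: C_1 → C_0 maps an edge to its endpoints' difference, ∂[p,q] = q − p. For instance
  ∂[v_0,v_7] = [v_7] − [v_0].
As a 9×27 matrix over Z this has rank 8, with invariant factors (1,1,1,1,1,1,1,1).

The boundary map ∂_2: C_2 → C_1 sends each 2-simplex [p,q,r] to [q,r] − [p,r] + [p,q]. For instance
  ∂[v_3,v_4,v_5] = [v_4,v_5] − [v_3,v_5] + [v_3,v_4],
  ∂[v_3,v_6,v_7] = [v_6,v_7] − [v_3,v_7] + [v_3,v_6].
As a 27×18 matrix over Z this has rank 18, with invariant factors (1,1,1,1,1,1,1,1,1,1,1,1,1,1,1,1,1,2).

Now H_k = ker ∂_k / im ∂_{k+1}, so:

  H_0: rank C_0 − rank ∂_1 = 9 − 8 = 1, and the invariant factors of ∂_1 are all 1, so H_0 = Z.

H_0 ≅ Z.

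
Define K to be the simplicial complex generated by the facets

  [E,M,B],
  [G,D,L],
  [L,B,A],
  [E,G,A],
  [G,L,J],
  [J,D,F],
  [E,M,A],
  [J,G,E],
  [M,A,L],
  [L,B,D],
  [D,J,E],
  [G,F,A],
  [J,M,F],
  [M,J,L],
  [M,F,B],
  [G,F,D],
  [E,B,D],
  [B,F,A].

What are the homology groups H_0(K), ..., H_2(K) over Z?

H_0 ≅ Z,  H_1 ≅ Z ⊕ Z/2Z,  H_2 = 0.

Fix the vertex order A < B < D < E < F < G < J < L < M and write every simplex with vertices in increasing order. Then dim K = 2 and the simplices of K are:

  0-simplices (9): A, B, D, E, F, G, J, L, M
  1-simplices (27): AB, AE, AF, AG, AL, AM, BD, BE, BF, BL, BM, DE, DF, DG, DJ, DL, EG, EJ, EM, FG, FJ, FM, GJ, GL, JL, JM, LM
  2-simplices (18): ABF, ABL, AEG, AEM, AFG, ALM, BDE, BDL, BEM, BFM, DEJ, DFG, DFJ, DGL, EGJ, FJM, GJL, JLM

so the chain groups are C_0 ≅ Z^9, C_1 ≅ Z^27, C_2 ≅ Z^18.

∂_1: C_1 → C_0 sends each edge [p,q] (with p < q) to q − p. For instance
  ∂BD = D − B.
The resulting 9×27 matrix has rank 8, and its Smith normal form has invariant factors (1,1,1,1,1,1,1,1).

The boundary map ∂_2: C_2 → C_1 acts by ∂[p,q,r] = [q,r] − [p,r] + [p,q]. For instance
  ∂GJL = JL − GL + GJ,
  ∂ALM = LM − AM + AL.
This gives a 27×18 integer matrix of rank 18; reducing to Smith normal form yields diagonal entries (1,1,1,1,1,1,1,1,1,1,1,1,1,1,1,1,1,2).

Now H_k = ker ∂_k / im ∂_{k+1}, so:

  H_0: rank C_0 − rank ∂_1 = 9 − 8 = 1, and the invariant factors of ∂_1 are all 1, so H_0 ≅ Z.
  H_1: rank ker ∂_1 − rank ∂_2 = (27 − 8) − 18 = 1, and ∂_2 has invariant factor 2 > 1, so H_1 ≅ Z ⊕ Z/2Z.
  H_2: rank ker ∂_2 − rank ∂_3 = (18 − 18) − 0 = 0, and there is no ∂_3, so H_2 ≅ 0.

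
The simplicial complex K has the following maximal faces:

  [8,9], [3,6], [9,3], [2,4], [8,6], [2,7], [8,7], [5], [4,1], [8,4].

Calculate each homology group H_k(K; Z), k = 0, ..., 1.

K has 9 vertices, 9 edges.
rank ∂_0 = 0, rank ∂_1 = 7 ⇒ b_0 = 9 − 0 − 7 = 2; all invariant factors of ∂_1 are 1 so no torsion. So H_0 = Z^2.
rank ∂_1 = 7, rank ∂_2 = 0 ⇒ b_1 = 9 − 7 − 0 = 2. So H_1 = Z^2.

H_0 = Z^2,  H_1 = Z^2.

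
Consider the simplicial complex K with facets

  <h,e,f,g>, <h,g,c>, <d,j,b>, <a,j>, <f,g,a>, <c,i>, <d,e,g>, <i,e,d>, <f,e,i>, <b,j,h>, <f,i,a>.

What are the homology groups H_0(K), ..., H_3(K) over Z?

Fix the vertex order a < b < c < d < e < f < g < h < i < j and write every simplex with vertices in increasing order. Then dim K = 3 and the simplices of K are:

  0-simplices (10): a, b, c, d, e, f, g, h, i, j
  1-simplices (23): af, ag, ai, aj, bd, bh, bj, cg, ch, ci, de, dg, di, dj, ef, eg, eh, ei, fg, fh, fi, gh, hj
  2-simplices (12): afg, afi, bdj, bhj, cgh, deg, dei, efg, efh, efi, egh, fgh
  3-simplices (1): efgh

giving chain groups C_0 ≅ Z^10, C_1 ≅ Z^23, C_2 ≅ Z^12, C_3 ≅ Z^1.

Boundary ∂_1: C_1 → C_0 sends each edge [p,q] (with p < q) to q − p.
This gives a 10×23 integer matrix of rank 9; reducing to Smith normal form yields diagonal entries (1,1,1,1,1,1,1,1,1).

Boundary ∂_2: C_2 → C_1 maps a triangle to the signed sum of its edges. For instance
  ∂fgh = gh − fh + fg,
  ∂efi = fi − ei + ef.
This gives a 23×12 integer matrix of rank 11; reducing to Smith normal form yields diagonal entries (1,1,1,1,1,1,1,1,1,1,1).

∂_3: C_3 → C_2 sends each 3-simplex σ to the alternating sum Σ_i (−1)^i (σ with its i-th vertex removed). For instance
  ∂efgh = fgh − egh + efh − efg.
The 12×1 boundary matrix has rank 1 and Smith normal form diag(1).

Computing H_k = (kernel of ∂_k) / (image of ∂_{k+1}):

  H_0: rank C_0 − rank ∂_1 = 10 − 9 = 1, and the invariant factors of ∂_1 are all 1, so H_0 ≅ Z.
  H_1: rank ker ∂_1 − rank ∂_2 = (23 − 9) − 11 = 3, and the invariant factors of ∂_2 are all 1, so H_1 ≅ Z^3.
  H_2: rank ker ∂_2 − rank ∂_3 = (12 − 11) − 1 = 0, and the invariant factors of ∂_3 are all 1, so H_2 ≅ 0.
  H_3: rank ker ∂_3 − rank ∂_4 = (1 − 1) − 0 = 0, and there is no ∂_4, so H_3 ≅ 0.

H_0 = Z,  H_1 = Z^3,  H_2 = 0,  H_3 = 0.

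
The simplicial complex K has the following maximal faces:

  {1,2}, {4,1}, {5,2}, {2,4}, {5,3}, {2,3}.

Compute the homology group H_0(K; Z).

H_0 = Z.

Take the total order 1 < 2 < 3 < 4 < 5 on the vertex set. Then K (dimension 1) consists of the simplices:

  0-simplices (5): [1], [2], [3], [4], [5]
  1-simplices (6): [1,2], [1,4], [2,3], [2,4], [2,5], [3,5]

giving chain groups C_0 ≅ Z^5, C_1 ≅ Z^6.

Boundary ∂_1: C_1 → C_0 maps an edge to its endpoints' difference, ∂[p,q] = q − p. For instance
  ∂[2,5] = [5] − [2].
This gives a 5×6 integer matrix of rank 4; reducing to Smith normal form yields diagonal entries (1,1,1,1).

Reading off H_k = ker ∂_k / im ∂_{k+1}:

  H_0: rank C_0 − rank ∂_1 = 5 − 4 = 1, and the invariant factors of ∂_1 are all 1, so H_0 ≅ Z.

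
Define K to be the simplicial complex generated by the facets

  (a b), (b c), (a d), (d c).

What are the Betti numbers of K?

We work with the vertex ordering a < b < c < d. The simplices of K, each written with vertices in increasing order, are:

  0-simplices (4): a, b, c, d
  1-simplices (4): ab, ad, bc, cd

so the chain groups are C_0 ≅ Z^4, C_1 ≅ Z^4.

∂_1: C_1 → C_0 maps an edge to its endpoints' difference, ∂[p,q] = q − p. For instance
  ∂cd = d − c.
The 4×4 boundary matrix has rank 3 and Smith normal form diag(1,1,1).

From H_k ≅ ker(∂_k) / im(∂_{k+1}) we obtain:

  H_0: rank C_0 − rank ∂_1 = 4 − 3 = 1, and the invariant factors of ∂_1 are all 1, so H_0 ≅ Z.
  H_1: rank ker ∂_1 − rank ∂_2 = (4 − 3) − 0 = 1, and there is no ∂_2, so H_1 ≅ Z.

(K is a triangulation of the circle S^1.)

Hence the Betti numbers are b_0 = 1, b_1 = 1.

b_0 = 1, b_1 = 1.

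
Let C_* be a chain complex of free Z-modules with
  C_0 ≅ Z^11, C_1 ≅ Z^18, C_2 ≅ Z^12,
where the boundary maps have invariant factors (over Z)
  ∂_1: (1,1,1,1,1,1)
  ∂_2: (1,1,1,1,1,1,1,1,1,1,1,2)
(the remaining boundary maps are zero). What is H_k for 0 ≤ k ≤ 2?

H_0 ≅ Z^5,  H_1 ≅ Z/2Z,  H_2 = 0.

H_0: b_0 = 11 − 0 − 6 = 5; torsion from ∂_1 factors > 1: none. So H_0 ≅ Z^5.
H_1: b_1 = 18 − 6 − 12 = 0; torsion from ∂_2 factors > 1: [2]. So H_1 ≅ Z/2Z.
H_2: b_2 = 12 − 12 − 0 = 0; torsion from ∂_3 factors > 1: none. So H_2 ≅ 0.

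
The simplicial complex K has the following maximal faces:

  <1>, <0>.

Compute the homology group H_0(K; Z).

Take the total order 0 < 1 on the vertex set. Then K (dimension 0) consists of the simplices:

  0-simplices (2): [0], [1]

giving chain groups C_0 ≅ Z^2.

Reading off H_k = ker ∂_k / im ∂_{k+1}:

  H_0: rank C_0 − rank ∂_1 = 2 − 0 = 2, and there is no ∂_1, so H_0 = Z^2.

H_0 ≅ Z^2.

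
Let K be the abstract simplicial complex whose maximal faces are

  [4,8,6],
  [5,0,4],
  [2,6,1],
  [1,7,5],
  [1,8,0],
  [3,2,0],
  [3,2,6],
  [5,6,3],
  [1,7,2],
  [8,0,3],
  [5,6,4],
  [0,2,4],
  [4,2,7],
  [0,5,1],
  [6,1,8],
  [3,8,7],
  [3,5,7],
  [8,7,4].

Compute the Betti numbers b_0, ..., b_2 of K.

Order the vertices as 0 < 1 < 2 < 3 < 4 < 5 < 6 < 7 < 8. Listing each simplex with vertices in this order, K has dimension 2 with simplices:

  0-simplices (9): [0], [1], [2], [3], [4], [5], [6], [7], [8]
  1-simplices (27): (27 of them)
  2-simplices (18): [0,1,5], [0,1,8], [0,2,3], [0,2,4], [0,3,8], [0,4,5], [1,2,6], [1,2,7], [1,5,7], [1,6,8], [2,3,6], [2,4,7], [3,5,6], [3,5,7], [3,7,8], [4,5,6], [4,6,8], [4,7,8]

giving chain groups C_0 ≅ Z^9, C_1 ≅ Z^27, C_2 ≅ Z^18.

Boundary ∂_1: C_1 → C_0 is given by ∂[p,q] = [q] − [p]. For instance
  ∂[2,6] = [6] − [2].
This gives a 9×27 integer matrix of rank 8; reducing to Smith normal form yields diagonal entries (1,1,1,1,1,1,1,1).

The boundary map ∂_2: C_2 → C_1 sends each 2-simplex [p,q,r] to [q,r] − [p,r] + [p,q]. For instance
  ∂[0,3,8] = [3,8] − [0,8] + [0,3],
  ∂[4,5,6] = [5,6] − [4,6] + [4,5].
The resulting 27×18 matrix has rank 17, and its Smith normal form has invariant factors (1,1,1,1,1,1,1,1,1,1,1,1,1,1,1,1,1).

Computing H_k = (kernel of ∂_k) / (image of ∂_{k+1}):

  H_0: rank C_0 − rank ∂_1 = 9 − 8 = 1, and the invariant factors of ∂_1 are all 1, so H_0 ≅ Z.
  H_1: rank ker ∂_1 − rank ∂_2 = (27 − 8) − 17 = 2, and the invariant factors of ∂_2 are all 1, so H_1 ≅ Z^2.
  H_2: rank ker ∂_2 − rank ∂_3 = (18 − 17) − 0 = 1, and there is no ∂_3, so H_2 ≅ Z.

Hence the Betti numbers are b_0 = 1, b_1 = 2, b_2 = 1.

b_0 = 1, b_1 = 2, b_2 = 1.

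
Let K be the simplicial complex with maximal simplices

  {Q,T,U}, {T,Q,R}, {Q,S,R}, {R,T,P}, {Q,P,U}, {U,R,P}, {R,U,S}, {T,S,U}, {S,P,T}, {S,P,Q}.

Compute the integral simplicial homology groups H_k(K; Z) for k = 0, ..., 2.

H_0 = Z,  H_1 = Z/2,  H_2 = 0.

We work with the vertex ordering P < Q < R < S < T < U. The simplices of K, each written with vertices in increasing order, are:

  0-simplices (6): P, Q, R, S, T, U
  1-simplices (15): PQ, PR, PS, PT, PU, QR, QS, QT, QU, RS, RT, RU, ST, SU, TU
  2-simplices (10): PQS, PQU, PRT, PRU, PST, QRS, QRT, QTU, RSU, STU

Hence C_0 ≅ Z^6, C_1 ≅ Z^15, C_2 ≅ Z^10.

∂_1: C_1 → C_0 maps an edge to its endpoints' difference, ∂[p,q] = q − p.
As a 6×15 matrix over Z this has rank 5, with invariant factors (1,1,1,1,1).

∂_2: C_2 → C_1 sends each 2-simplex [p,q,r] to [q,r] − [p,r] + [p,q]. For instance
  ∂QTU = TU − QU + QT,
  ∂PQU = QU − PU + PQ.
As a 15×10 matrix over Z this has rank 10, with invariant factors (1,1,1,1,1,1,1,1,1,2).

Now H_k = ker ∂_k / im ∂_{k+1}, so:

  H_0: rank C_0 − rank ∂_1 = 6 − 5 = 1, and the invariant factors of ∂_1 are all 1, so H_0 = Z.
  H_1: rank ker ∂_1 − rank ∂_2 = (15 − 5) − 10 = 0, and ∂_2 has invariant factor 2 > 1, so H_1 = Z/2.
  H_2: rank ker ∂_2 − rank ∂_3 = (10 − 10) − 0 = 0, and there is no ∂_3, so H_2 = 0.

As a check, the Euler characteristic is 6 − 15 + 10 = 1, which agrees with 1 − 0 + 0 = 1.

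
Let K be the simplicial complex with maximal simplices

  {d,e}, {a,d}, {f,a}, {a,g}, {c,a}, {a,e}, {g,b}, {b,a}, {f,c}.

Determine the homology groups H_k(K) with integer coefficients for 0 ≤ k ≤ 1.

H_0 ≅ Z,  H_1 ≅ Z^3.

K has 7 vertices, 9 edges.
rank ∂_0 = 0, rank ∂_1 = 6 ⇒ b_0 = 7 − 0 − 6 = 1; all invariant factors of ∂_1 are 1 so no torsion. So H_0 ≅ Z.
rank ∂_1 = 6, rank ∂_2 = 0 ⇒ b_1 = 9 − 6 − 0 = 3. So H_1 ≅ Z^3.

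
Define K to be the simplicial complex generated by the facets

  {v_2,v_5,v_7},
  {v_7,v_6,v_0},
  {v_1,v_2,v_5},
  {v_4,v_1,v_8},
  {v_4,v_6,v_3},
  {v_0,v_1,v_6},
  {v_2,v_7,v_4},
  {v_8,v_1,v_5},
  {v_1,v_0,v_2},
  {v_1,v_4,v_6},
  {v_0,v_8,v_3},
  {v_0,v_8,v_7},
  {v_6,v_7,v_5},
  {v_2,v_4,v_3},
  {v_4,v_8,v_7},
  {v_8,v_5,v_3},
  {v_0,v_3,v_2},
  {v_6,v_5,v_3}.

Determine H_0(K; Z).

K has 9 vertices, 27 edges, 18 triangles.
rank ∂_0 = 0, rank ∂_1 = 8 ⇒ b_0 = 9 − 0 − 8 = 1; all invariant factors of ∂_1 are 1 so no torsion. So H_0 ≅ Z.

H_0 = Z.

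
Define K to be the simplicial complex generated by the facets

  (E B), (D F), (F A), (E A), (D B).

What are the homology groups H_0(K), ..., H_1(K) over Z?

Order the vertices as A < B < D < E < F. Listing each simplex with vertices in this order, K has dimension 1 with simplices:

  0-simplices (5): A, B, D, E, F
  1-simplices (5): AE, AF, BD, BE, DF

so the chain groups are C_0 ≅ Z^5, C_1 ≅ Z^5.

Boundary ∂_1: C_1 → C_0 sends each edge [p,q] (with p < q) to q − p. For instance
  ∂AE = E − A.
This gives a 5×5 integer matrix of rank 4; reducing to Smith normal form yields diagonal entries (1,1,1,1).

Now H_k = ker ∂_k / im ∂_{k+1}, so:

  H_0: rank C_0 − rank ∂_1 = 5 − 4 = 1, and the invariant factors of ∂_1 are all 1, so H_0 = Z.
  H_1: rank ker ∂_1 − rank ∂_2 = (5 − 4) − 0 = 1, and there is no ∂_2, so H_1 = Z.

As a check, the Euler characteristic is 5 − 5 = 0, which agrees with 1 − 1 = 0.
(K is a triangulation of the circle S^1.)

H_0 = Z,  H_1 = Z.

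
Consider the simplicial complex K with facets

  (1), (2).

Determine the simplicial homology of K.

We work with the vertex ordering 1 < 2. The simplices of K, each written with vertices in increasing order, are:

  0-simplices (2): [1], [2]

giving chain groups C_0 ≅ Z^2.

Reading off H_k = ker ∂_k / im ∂_{k+1}:

  H_0: rank C_0 − rank ∂_1 = 2 − 0 = 2, and there is no ∂_1, so H_0 = Z^2.

H_0 ≅ Z^2.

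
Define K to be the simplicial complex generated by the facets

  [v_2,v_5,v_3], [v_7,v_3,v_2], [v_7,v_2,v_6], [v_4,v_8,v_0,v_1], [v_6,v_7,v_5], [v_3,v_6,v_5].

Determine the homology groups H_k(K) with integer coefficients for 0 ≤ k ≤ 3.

H_0 = Z^2,  H_1 = Z,  H_2 = 0,  H_3 = 0.

We work with the vertex ordering v_0 < v_1 < v_2 < v_3 < v_4 < v_5 < v_6 < v_7 < v_8. The simplices of K, each written with vertices in increasing order, are:

  0-simplices (9): [v_0], [v_1], [v_2], [v_3], [v_4], [v_5], [v_6], [v_7], [v_8]
  1-simplices (16): (16 of them)
  2-simplices (9): [v_0,v_1,v_4], [v_0,v_1,v_8], [v_0,v_4,v_8], [v_1,v_4,v_8], [v_2,v_3,v_5], [v_2,v_3,v_7], [v_2,v_6,v_7], [v_3,v_5,v_6], [v_5,v_6,v_7]
  3-simplices (1): [v_0,v_1,v_4,v_8]

giving chain groups C_0 ≅ Z^9, C_1 ≅ Z^16, C_2 ≅ Z^9, C_3 ≅ Z^1.

Boundary ∂_1: C_1 → C_0 maps an edge to its endpoints' difference, ∂[p,q] = q − p. For instance
  ∂[v_1,v_4] = [v_4] − [v_1].
This gives a 9×16 integer matrix of rank 7; reducing to Smith normal form yields diagonal entries (1,1,1,1,1,1,1).

The boundary map ∂_2: C_2 → C_1 maps a triangle to the signed sum of its edges. For instance
  ∂[v_5,v_6,v_7] = [v_6,v_7] − [v_5,v_7] + [v_5,v_6],
  ∂[v_2,v_3,v_7] = [v_3,v_7] − [v_2,v_7] + [v_2,v_3].
As a 16×9 matrix over Z this has rank 8, with invariant factors (1,1,1,1,1,1,1,1).

The boundary map ∂_3: C_3 → C_2 sends each 3-simplex σ to the alternating sum Σ_i (−1)^i (σ with its i-th vertex removed). For instance
  ∂[v_0,v_1,v_4,v_8] = [v_1,v_4,v_8] − [v_0,v_4,v_8] + [v_0,v_1,v_8] − [v_0,v_1,v_4].
As a 9×1 matrix over Z this has rank 1, with invariant factors (1).

From H_k ≅ ker(∂_k) / im(∂_{k+1}) we obtain:

  H_0: rank C_0 − rank ∂_1 = 9 − 7 = 2, and the invariant factors of ∂_1 are all 1, so H_0 ≅ Z^2.
  H_1: rank ker ∂_1 − rank ∂_2 = (16 − 7) − 8 = 1, and the invariant factors of ∂_2 are all 1, so H_1 ≅ Z.
  H_2: rank ker ∂_2 − rank ∂_3 = (9 − 8) − 1 = 0, and the invariant factors of ∂_3 are all 1, so H_2 ≅ 0.
  H_3: rank ker ∂_3 − rank ∂_4 = (1 − 1) − 0 = 0, and there is no ∂_4, so H_3 ≅ 0.

As a check, the Euler characteristic is 9 − 16 + 9 − 1 = 1, which agrees with 2 − 1 + 0 − 0 = 1.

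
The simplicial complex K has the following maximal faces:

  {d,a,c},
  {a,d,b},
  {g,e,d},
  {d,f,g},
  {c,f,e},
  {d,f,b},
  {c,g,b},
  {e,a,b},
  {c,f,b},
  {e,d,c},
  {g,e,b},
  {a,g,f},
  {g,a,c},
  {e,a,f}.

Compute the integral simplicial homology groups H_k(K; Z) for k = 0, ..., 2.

H_0 ≅ Z,  H_1 ≅ Z^2,  H_2 ≅ Z.

We work with the vertex ordering a < b < c < d < e < f < g. The simplices of K, each written with vertices in increasing order, are:

  0-simplices (7): a, b, c, d, e, f, g
  1-simplices (21): ab, ac, ad, ae, af, ag, bc, bd, be, bf, bg, cd, ce, cf, cg, de, df, dg, ef, eg, fg
  2-simplices (14): abd, abe, acd, acg, aef, afg, bcf, bcg, bdf, beg, cde, cef, deg, dfg

Hence C_0 ≅ Z^7, C_1 ≅ Z^21, C_2 ≅ Z^14.

∂_1: C_1 → C_0 sends each edge [p,q] (with p < q) to q − p.
The 7×21 boundary matrix has rank 6 and Smith normal form diag(1,1,1,1,1,1).

Boundary ∂_2: C_2 → C_1 sends each 2-simplex [p,q,r] to [q,r] − [p,r] + [p,q]. For instance
  ∂cde = de − ce + cd,
  ∂bcg = cg − bg + bc.
This gives a 21×14 integer matrix of rank 13; reducing to Smith normal form yields diagonal entries (1,1,1,1,1,1,1,1,1,1,1,1,1).

Reading off H_k = ker ∂_k / im ∂_{k+1}:

  H_0: rank C_0 − rank ∂_1 = 7 − 6 = 1, and the invariant factors of ∂_1 are all 1, so H_0 = Z.
  H_1: rank ker ∂_1 − rank ∂_2 = (21 − 6) − 13 = 2, and the invariant factors of ∂_2 are all 1, so H_1 = Z^2.
  H_2: rank ker ∂_2 − rank ∂_3 = (14 − 13) − 0 = 1, and there is no ∂_3, so H_2 = Z.

As a check, the Euler characteristic is 7 − 21 + 14 = 0, which agrees with 1 − 2 + 1 = 0.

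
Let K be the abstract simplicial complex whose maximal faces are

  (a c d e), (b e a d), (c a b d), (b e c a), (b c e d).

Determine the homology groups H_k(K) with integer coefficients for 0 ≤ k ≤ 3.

H_0 ≅ Z,  H_1 = 0,  H_2 = 0,  H_3 ≅ Z.

K has 5 vertices, 10 edges, 10 triangles, 5 3-simplices.
rank ∂_0 = 0, rank ∂_1 = 4 ⇒ b_0 = 5 − 0 − 4 = 1; all invariant factors of ∂_1 are 1 so no torsion. So H_0 = Z.
rank ∂_1 = 4, rank ∂_2 = 6 ⇒ b_1 = 10 − 4 − 6 = 0; all invariant factors of ∂_2 are 1 so no torsion. So H_1 = 0.
rank ∂_2 = 6, rank ∂_3 = 4 ⇒ b_2 = 10 − 6 − 4 = 0; all invariant factors of ∂_3 are 1 so no torsion. So H_2 = 0.
rank ∂_3 = 4, rank ∂_4 = 0 ⇒ b_3 = 5 − 4 − 0 = 1. So H_3 = Z.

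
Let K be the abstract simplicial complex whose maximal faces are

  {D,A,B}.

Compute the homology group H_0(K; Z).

We work with the vertex ordering A < B < D. The simplices of K, each written with vertices in increasing order, are:

  0-simplices (3): A, B, D
  1-simplices (3): AB, AD, BD
  2-simplices (1): ABD

giving chain groups C_0 ≅ Z^3, C_1 ≅ Z^3, C_2 ≅ Z^1.

Boundary ∂_1: C_1 → C_0 maps an edge to its endpoints' difference, ∂[p,q] = q − p.
The 3×3 boundary matrix has rank 2 and Smith normal form diag(1,1).

∂_2: C_2 → C_1 maps a triangle to the signed sum of its edges. For instance
  ∂ABD = BD − AD + AB.
As a 3×1 matrix over Z this has rank 1, with invariant factors (1).

Reading off H_k = ker ∂_k / im ∂_{k+1}:

  H_0: rank C_0 − rank ∂_1 = 3 − 2 = 1, and the invariant factors of ∂_1 are all 1, so H_0 = Z.

H_0 = Z.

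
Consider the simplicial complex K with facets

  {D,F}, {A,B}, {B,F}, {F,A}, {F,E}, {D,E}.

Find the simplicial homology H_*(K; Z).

H_0 ≅ Z,  H_1 ≅ Z^2.

We work with the vertex ordering A < B < D < E < F. The simplices of K, each written with vertices in increasing order, are:

  0-simplices (5): A, B, D, E, F
  1-simplices (6): AB, AF, BF, DE, DF, EF

Hence C_0 ≅ Z^5, C_1 ≅ Z^6.

The boundary map ∂_1: C_1 → C_0 is given by ∂[p,q] = [q] − [p]. For instance
  ∂BF = F − B.
This gives a 5×6 integer matrix of rank 4; reducing to Smith normal form yields diagonal entries (1,1,1,1).

Computing H_k = (kernel of ∂_k) / (image of ∂_{k+1}):

  H_0: rank C_0 − rank ∂_1 = 5 − 4 = 1, and the invariant factors of ∂_1 are all 1, so H_0 ≅ Z.
  H_1: rank ker ∂_1 − rank ∂_2 = (6 − 4) − 0 = 2, and there is no ∂_2, so H_1 ≅ Z^2.

As a check, the Euler characteristic is 5 − 6 = -1, which agrees with 1 − 2 = -1.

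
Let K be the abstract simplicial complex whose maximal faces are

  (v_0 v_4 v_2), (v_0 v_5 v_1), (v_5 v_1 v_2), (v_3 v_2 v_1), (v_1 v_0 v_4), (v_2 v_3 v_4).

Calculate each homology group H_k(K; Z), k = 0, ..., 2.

H_0 ≅ Z,  H_1 ≅ Z,  H_2 = 0.

Take the total order v_0 < v_1 < v_2 < v_3 < v_4 < v_5 on the vertex set. Then K (dimension 2) consists of the simplices:

  0-simplices (6): [v_0], [v_1], [v_2], [v_3], [v_4], [v_5]
  1-simplices (12): [v_0,v_1], [v_0,v_2], [v_0,v_4], [v_0,v_5], [v_1,v_2], [v_1,v_3], [v_1,v_4], [v_1,v_5], [v_2,v_3], [v_2,v_4], [v_2,v_5], [v_3,v_4]
  2-simplices (6): [v_0,v_1,v_4], [v_0,v_1,v_5], [v_0,v_2,v_4], [v_1,v_2,v_3], [v_1,v_2,v_5], [v_2,v_3,v_4]

so the chain groups are C_0 ≅ Z^6, C_1 ≅ Z^12, C_2 ≅ Z^6.

Boundary ∂_1: C_1 → C_0 is given by ∂[p,q] = [q] − [p].
This gives a 6×12 integer matrix of rank 5; reducing to Smith normal form yields diagonal entries (1,1,1,1,1).

Boundary ∂_2: C_2 → C_1 sends each 2-simplex [p,q,r] to [q,r] − [p,r] + [p,q]. For instance
  ∂[v_0,v_1,v_5] = [v_1,v_5] − [v_0,v_5] + [v_0,v_1],
  ∂[v_0,v_1,v_4] = [v_1,v_4] − [v_0,v_4] + [v_0,v_1].
The resulting 12×6 matrix has rank 6, and its Smith normal form has invariant factors (1,1,1,1,1,1).

Now H_k = ker ∂_k / im ∂_{k+1}, so:

  H_0: rank C_0 − rank ∂_1 = 6 − 5 = 1, and the invariant factors of ∂_1 are all 1, so H_0 = Z.
  H_1: rank ker ∂_1 − rank ∂_2 = (12 − 5) − 6 = 1, and the invariant factors of ∂_2 are all 1, so H_1 = Z.
  H_2: rank ker ∂_2 − rank ∂_3 = (6 − 6) − 0 = 0, and there is no ∂_3, so H_2 = 0.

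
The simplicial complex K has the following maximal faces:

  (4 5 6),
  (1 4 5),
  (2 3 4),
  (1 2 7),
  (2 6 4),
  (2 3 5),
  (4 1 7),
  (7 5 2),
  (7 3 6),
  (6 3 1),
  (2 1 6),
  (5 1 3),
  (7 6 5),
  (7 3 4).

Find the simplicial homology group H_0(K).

We work with the vertex ordering 1 < 2 < 3 < 4 < 5 < 6 < 7. The simplices of K, each written with vertices in increasing order, are:

  0-simplices (7): [1], [2], [3], [4], [5], [6], [7]
  1-simplices (21): [1,2], [1,3], [1,4], [1,5], [1,6], [1,7], [2,3], [2,4], [2,5], [2,6], [2,7], [3,4], [3,5], [3,6], [3,7], [4,5], [4,6], [4,7], [5,6], [5,7], [6,7]
  2-simplices (14): [1,2,6], [1,2,7], [1,3,5], [1,3,6], [1,4,5], [1,4,7], [2,3,4], [2,3,5], [2,4,6], [2,5,7], [3,4,7], [3,6,7], [4,5,6], [5,6,7]

giving chain groups C_0 ≅ Z^7, C_1 ≅ Z^21, C_2 ≅ Z^14.

The boundary map ∂_1: C_1 → C_0 is given by ∂[p,q] = [q] − [p]. For instance
  ∂[2,6] = [6] − [2].
The 7×21 boundary matrix has rank 6 and Smith normal form diag(1,1,1,1,1,1).

The boundary map ∂_2: C_2 → C_1 sends each 2-simplex [p,q,r] to [q,r] − [p,r] + [p,q]. For instance
  ∂[1,3,5] = [3,5] − [1,5] + [1,3],
  ∂[5,6,7] = [6,7] − [5,7] + [5,6].
The resulting 21×14 matrix has rank 13, and its Smith normal form has invariant factors (1,1,1,1,1,1,1,1,1,1,1,1,1).

Reading off H_k = ker ∂_k / im ∂_{k+1}:

  H_0: rank C_0 − rank ∂_1 = 7 − 6 = 1, and the invariant factors of ∂_1 are all 1, so H_0 = Z.

H_0 = Z.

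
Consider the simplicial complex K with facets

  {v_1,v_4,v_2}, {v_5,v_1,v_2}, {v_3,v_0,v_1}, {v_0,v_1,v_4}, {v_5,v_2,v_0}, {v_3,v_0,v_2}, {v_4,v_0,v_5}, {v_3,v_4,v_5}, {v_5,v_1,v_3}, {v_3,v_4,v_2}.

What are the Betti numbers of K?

Order the vertices as v_0 < v_1 < v_2 < v_3 < v_4 < v_5. Listing each simplex with vertices in this order, K has dimension 2 with simplices:

  0-simplices (6): [v_0], [v_1], [v_2], [v_3], [v_4], [v_5]
  1-simplices (15): (15 of them)
  2-simplices (10): [v_0,v_1,v_3], [v_0,v_1,v_4], [v_0,v_2,v_3], [v_0,v_2,v_5], [v_0,v_4,v_5], [v_1,v_2,v_4], [v_1,v_2,v_5], [v_1,v_3,v_5], [v_2,v_3,v_4], [v_3,v_4,v_5]

giving chain groups C_0 ≅ Z^6, C_1 ≅ Z^15, C_2 ≅ Z^10.

∂_1: C_1 → C_0 maps an edge to its endpoints' difference, ∂[p,q] = q − p. For instance
  ∂[v_4,v_5] = [v_5] − [v_4].
The 6×15 boundary matrix has rank 5 and Smith normal form diag(1,1,1,1,1).

∂_2: C_2 → C_1 maps a triangle to the signed sum of its edges. For instance
  ∂[v_0,v_2,v_3] = [v_2,v_3] − [v_0,v_3] + [v_0,v_2],
  ∂[v_1,v_3,v_5] = [v_3,v_5] − [v_1,v_5] + [v_1,v_3].
As a 15×10 matrix over Z this has rank 10, with invariant factors (1,1,1,1,1,1,1,1,1,2).

From H_k ≅ ker(∂_k) / im(∂_{k+1}) we obtain:

  H_0: rank C_0 − rank ∂_1 = 6 − 5 = 1, and the invariant factors of ∂_1 are all 1, so H_0 ≅ Z.
  H_1: rank ker ∂_1 − rank ∂_2 = (15 − 5) − 10 = 0, and ∂_2 has invariant factor 2 > 1, so H_1 ≅ Z/2.
  H_2: rank ker ∂_2 − rank ∂_3 = (10 − 10) − 0 = 0, and there is no ∂_3, so H_2 ≅ 0.

(K is a triangulation of the real projective plane RP^2.)

Hence the Betti numbers are b_0 = 1, b_1 = 0, b_2 = 0.

b_0 = 1, b_1 = 0, b_2 = 0.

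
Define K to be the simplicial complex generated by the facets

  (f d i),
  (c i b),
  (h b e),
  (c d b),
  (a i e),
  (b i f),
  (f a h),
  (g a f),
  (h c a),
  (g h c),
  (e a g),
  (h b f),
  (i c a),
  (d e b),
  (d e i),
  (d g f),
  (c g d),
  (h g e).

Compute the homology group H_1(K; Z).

H_1 ≅ Z ⊕ Z/2.

We work with the vertex ordering a < b < c < d < e < f < g < h < i. The simplices of K, each written with vertices in increasing order, are:

  0-simplices (9): a, b, c, d, e, f, g, h, i
  1-simplices (27): ac, ae, af, ag, ah, ai, bc, bd, be, bf, bh, bi, cd, cg, ch, ci, de, df, dg, di, eg, eh, ei, fg, fh, fi, gh
  2-simplices (18): ach, aci, aeg, aei, afg, afh, bcd, bci, bde, beh, bfh, bfi, cdg, cgh, dei, dfg, dfi, egh

so the chain groups are C_0 ≅ Z^9, C_1 ≅ Z^27, C_2 ≅ Z^18.

∂_1: C_1 → C_0 sends each edge [p,q] (with p < q) to q − p.
This gives a 9×27 integer matrix of rank 8; reducing to Smith normal form yields diagonal entries (1,1,1,1,1,1,1,1).

∂_2: C_2 → C_1 sends each 2-simplex [p,q,r] to [q,r] − [p,r] + [p,q]. For instance
  ∂bde = de − be + bd,
  ∂dfi = fi − di + df.
As a 27×18 matrix over Z this has rank 18, with invariant factors (1,1,1,1,1,1,1,1,1,1,1,1,1,1,1,1,1,2).

Now H_k = ker ∂_k / im ∂_{k+1}, so:

  H_1: rank ker ∂_1 − rank ∂_2 = (27 − 8) − 18 = 1, and ∂_2 has invariant factor 2 > 1, so H_1 = Z ⊕ Z/2.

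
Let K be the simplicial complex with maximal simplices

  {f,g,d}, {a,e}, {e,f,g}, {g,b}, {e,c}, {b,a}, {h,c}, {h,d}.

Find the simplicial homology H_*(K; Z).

Fix the vertex order a < b < c < d < e < f < g < h and write every simplex with vertices in increasing order. Then dim K = 2 and the simplices of K are:

  0-simplices (8): a, b, c, d, e, f, g, h
  1-simplices (11): ab, ae, bg, ce, ch, df, dg, dh, ef, eg, fg
  2-simplices (2): dfg, efg

so the chain groups are C_0 ≅ Z^8, C_1 ≅ Z^11, C_2 ≅ Z^2.

Boundary ∂_1: C_1 → C_0 maps an edge to its endpoints' difference, ∂[p,q] = q − p. For instance
  ∂fg = g − f.
The resulting 8×11 matrix has rank 7, and its Smith normal form has invariant factors (1,1,1,1,1,1,1).

∂_2: C_2 → C_1 acts by ∂[p,q,r] = [q,r] − [p,r] + [p,q]. For instance
  ∂dfg = fg − dg + df,
  ∂efg = fg − eg + ef.
This gives a 11×2 integer matrix of rank 2; reducing to Smith normal form yields diagonal entries (1,1).

From H_k ≅ ker(∂_k) / im(∂_{k+1}) we obtain:

  H_0: rank C_0 − rank ∂_1 = 8 − 7 = 1, and the invariant factors of ∂_1 are all 1, so H_0 ≅ Z.
  H_1: rank ker ∂_1 − rank ∂_2 = (11 − 7) − 2 = 2, and the invariant factors of ∂_2 are all 1, so H_1 ≅ Z^2.
  H_2: rank ker ∂_2 − rank ∂_3 = (2 − 2) − 0 = 0, and there is no ∂_3, so H_2 ≅ 0.

H_0 = Z,  H_1 = Z^2,  H_2 = 0.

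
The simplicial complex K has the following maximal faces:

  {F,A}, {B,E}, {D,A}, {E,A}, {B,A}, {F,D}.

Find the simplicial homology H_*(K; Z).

K has 5 vertices, 6 edges.
rank ∂_0 = 0, rank ∂_1 = 4 ⇒ b_0 = 5 − 0 − 4 = 1; all invariant factors of ∂_1 are 1 so no torsion. So H_0 = Z.
rank ∂_1 = 4, rank ∂_2 = 0 ⇒ b_1 = 6 − 4 − 0 = 2. So H_1 = Z^2.

H_0 = Z,  H_1 = Z^2.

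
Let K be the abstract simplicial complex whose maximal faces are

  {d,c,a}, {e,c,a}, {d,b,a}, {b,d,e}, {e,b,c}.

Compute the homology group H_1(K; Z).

Fix the vertex order a < b < c < d < e and write every simplex with vertices in increasing order. Then dim K = 2 and the simplices of K are:

  0-simplices (5): a, b, c, d, e
  1-simplices (10): ab, ac, ad, ae, bc, bd, be, cd, ce, de
  2-simplices (5): abd, acd, ace, bce, bde

giving chain groups C_0 ≅ Z^5, C_1 ≅ Z^10, C_2 ≅ Z^5.

Boundary ∂_1: C_1 → C_0 maps an edge to its endpoints' difference, ∂[p,q] = q − p. For instance
  ∂ce = e − c.
This gives a 5×10 integer matrix of rank 4; reducing to Smith normal form yields diagonal entries (1,1,1,1).

Boundary ∂_2: C_2 → C_1 acts by ∂[p,q,r] = [q,r] − [p,r] + [p,q]. For instance
  ∂bde = de − be + bd,
  ∂bce = ce − be + bc.
The resulting 10×5 matrix has rank 5, and its Smith normal form has invariant factors (1,1,1,1,1).

Now H_k = ker ∂_k / im ∂_{k+1}, so:

  H_1: rank ker ∂_1 − rank ∂_2 = (10 − 4) − 5 = 1, and the invariant factors of ∂_2 are all 1, so H_1 ≅ Z.

H_1 = Z.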